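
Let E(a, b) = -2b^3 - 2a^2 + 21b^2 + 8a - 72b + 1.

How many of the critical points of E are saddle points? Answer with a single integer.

E separates as a function of a plus a function of b, so ∇E=0 decouples.
∂E/∂a = -4(a - 2) = 0 at a ∈ {2}; ∂E/∂b = -6(b - 4)(b - 3) = 0 at b ∈ {3, 4}.
The Hessian is diagonal: diag(E_aa, E_bb). Second derivatives: E_aa(2)=-4; E_bb(3)=6, E_bb(4)=-6.
Saddle points occur where the two diagonal entries have opposite signs: (2, 3). Count: 1.

1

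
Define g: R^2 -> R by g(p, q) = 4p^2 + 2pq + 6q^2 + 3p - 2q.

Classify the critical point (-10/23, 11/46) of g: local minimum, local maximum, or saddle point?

The Hessian of g is constant: H = [[8, 2], [2, 12]].
det(H) = 8·12 − 2² = 92.
det(H) > 0 and tr(H) = 20 > 0, so H is positive definite and the point is a local minimum.

local minimum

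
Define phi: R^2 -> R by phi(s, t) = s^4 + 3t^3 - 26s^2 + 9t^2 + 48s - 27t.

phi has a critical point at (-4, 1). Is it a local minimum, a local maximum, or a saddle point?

local minimum

The mixed partial ∂²phi/∂s∂t is 0, so the Hessian at any point is diag(phi_ss, phi_tt) = diag(4(3s^2 - 13), 18(t + 1)).
At (-4, 1): H = diag(140, 36).
Both eigenvalues are positive, so H is positive definite: a local minimum.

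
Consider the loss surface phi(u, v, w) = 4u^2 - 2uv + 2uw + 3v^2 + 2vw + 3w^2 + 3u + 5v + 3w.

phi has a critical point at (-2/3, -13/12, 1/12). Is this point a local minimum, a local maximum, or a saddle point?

local minimum

The Hessian is constant: H = [[8, -2, 2], [-2, 6, 2], [2, 2, 6]].
Leading principal minors: Δ₁ = 8, Δ₂ = 44, Δ₃ = 192.
All leading minors are positive, so H is positive definite: a local minimum.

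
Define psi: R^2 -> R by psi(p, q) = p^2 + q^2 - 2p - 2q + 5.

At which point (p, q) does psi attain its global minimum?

(1, 1)

psi(p,q) separates as A(p) + B(q) + 5, so its minimum is min A + min B + 5.
A'(p) = 2p - 2 vanishes at p ∈ {1}; B'(q) = 2q - 2 vanishes at q ∈ {1}.
Local minima of A (where A''>0): A(1)=-1. Local minima of B: B(1)=-1.
So the global minimum of psi is A(1) + B(1) + 5 = -1 − 1 + 5 = 3, attained at (1, 1).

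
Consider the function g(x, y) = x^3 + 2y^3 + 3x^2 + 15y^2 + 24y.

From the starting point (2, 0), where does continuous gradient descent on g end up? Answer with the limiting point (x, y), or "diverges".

g is separable, so gradient descent decouples: x follows -∂g/∂x, y follows -∂g/∂y.
∂g/∂x = 3x(x + 2); at x=2 this is 24, so x decreases.
∂g/∂y = 6(y + 1)(y + 4); at y=0 this is 24, so y decreases.
x converges to its nearest critical value 0 (a local min of the x-part); y converges to -1. The iterate converges to (0, -1).

(0, -1)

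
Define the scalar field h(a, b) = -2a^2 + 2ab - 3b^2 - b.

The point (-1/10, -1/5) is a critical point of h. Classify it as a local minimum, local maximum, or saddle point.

The Hessian of h is constant: H = [[-4, 2], [2, -6]].
det(H) = (-4)·(-6) − 2² = 20.
det(H) > 0 and tr(H) = -10 < 0, so H is negative definite and the point is a local maximum.

local maximum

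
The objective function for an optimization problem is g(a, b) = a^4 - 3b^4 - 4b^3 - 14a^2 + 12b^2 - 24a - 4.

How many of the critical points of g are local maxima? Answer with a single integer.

g separates as a function of a plus a function of b, so ∇g=0 decouples.
∂g/∂a = 4(a - 3)(a + 1)(a + 2) = 0 at a ∈ {-2, -1, 3}; ∂g/∂b = -12b(b - 1)(b + 2) = 0 at b ∈ {-2, 0, 1}.
The Hessian is diagonal: diag(g_aa, g_bb). Second derivatives: g_aa(-2)=20, g_aa(-1)=-16, g_aa(3)=80; g_bb(-2)=-72, g_bb(0)=24, g_bb(1)=-36.
Local maxima occur where both diagonal entries negative: (-1, -2), (-1, 1). Count: 2.

2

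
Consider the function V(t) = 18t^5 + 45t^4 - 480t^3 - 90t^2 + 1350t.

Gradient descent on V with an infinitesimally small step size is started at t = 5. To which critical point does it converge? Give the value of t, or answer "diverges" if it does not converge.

V'(t) = 90(t - 3)(t - 1)(t + 1)(t + 5), so V'(5) = 43200.
Gradient descent moves in the -V' direction, i.e. t is decreasing.
The nearest critical point in that direction is t = 3, where V'' = 5760 > 0 (a local minimum). The iterate converges there.

3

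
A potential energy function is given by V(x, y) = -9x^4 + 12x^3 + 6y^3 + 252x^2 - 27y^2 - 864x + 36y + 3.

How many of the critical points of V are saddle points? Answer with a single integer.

V separates as a function of x plus a function of y, so ∇V=0 decouples.
∂V/∂x = -36(x - 3)(x - 2)(x + 4) = 0 at x ∈ {-4, 2, 3}; ∂V/∂y = 18(y - 2)(y - 1) = 0 at y ∈ {1, 2}.
The Hessian is diagonal: diag(V_xx, V_yy). Second derivatives: V_xx(-4)=-1512, V_xx(2)=216, V_xx(3)=-252; V_yy(1)=-18, V_yy(2)=18.
Saddle points occur where the two diagonal entries have opposite signs: (-4, 2), (2, 1), (3, 2). Count: 3.

3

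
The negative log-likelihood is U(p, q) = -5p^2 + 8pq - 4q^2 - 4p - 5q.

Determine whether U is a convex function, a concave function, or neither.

concave

U is quadratic, so its Hessian is the constant matrix H = [[-10, 8], [8, -8]].
det(H) = 16, tr(H) = -18.
det(H) > 0 and tr(H) < 0, so H is negative definite everywhere: concave.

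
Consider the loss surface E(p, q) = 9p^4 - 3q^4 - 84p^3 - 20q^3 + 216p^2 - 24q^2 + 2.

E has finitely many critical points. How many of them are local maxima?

2

E separates as a function of p plus a function of q, so ∇E=0 decouples.
∂E/∂p = 36p(p - 4)(p - 3) = 0 at p ∈ {0, 3, 4}; ∂E/∂q = -12q(q + 1)(q + 4) = 0 at q ∈ {-4, -1, 0}.
The Hessian is diagonal: diag(E_pp, E_qq). Second derivatives: E_pp(0)=432, E_pp(3)=-108, E_pp(4)=144; E_qq(-4)=-144, E_qq(-1)=36, E_qq(0)=-48.
Local maxima occur where both diagonal entries negative: (3, -4), (3, 0). Count: 2.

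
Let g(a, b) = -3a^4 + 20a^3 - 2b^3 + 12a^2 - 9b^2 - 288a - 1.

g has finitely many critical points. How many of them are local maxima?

2

g separates as a function of a plus a function of b, so ∇g=0 decouples.
∂g/∂a = -12(a - 4)(a - 3)(a + 2) = 0 at a ∈ {-2, 3, 4}; ∂g/∂b = -6b(b + 3) = 0 at b ∈ {-3, 0}.
The Hessian is diagonal: diag(g_aa, g_bb). Second derivatives: g_aa(-2)=-360, g_aa(3)=60, g_aa(4)=-72; g_bb(-3)=18, g_bb(0)=-18.
Local maxima occur where both diagonal entries negative: (-2, 0), (4, 0). Count: 2.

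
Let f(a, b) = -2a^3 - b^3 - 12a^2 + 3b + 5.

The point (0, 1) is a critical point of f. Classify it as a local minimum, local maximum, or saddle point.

The mixed partial ∂²f/∂a∂b is 0, so the Hessian at any point is diag(f_aa, f_bb) = diag(-12(a + 2), -6b).
At (0, 1): H = diag(-24, -6).
Both eigenvalues are negative, so H is negative definite: a local maximum.

local maximum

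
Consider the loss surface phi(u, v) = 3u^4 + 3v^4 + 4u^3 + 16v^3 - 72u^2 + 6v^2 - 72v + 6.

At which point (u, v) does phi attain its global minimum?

(-4, 1)

phi(u,v) separates as P(u) + Q(v) + 6, so its minimum is min P + min Q + 6.
P'(u) = 12u(u - 3)(u + 4) vanishes at u ∈ {-4, 0, 3}; Q'(v) = 12(v - 1)(v + 2)(v + 3) vanishes at v ∈ {-3, -2, 1}.
Local minima of P (where P''>0): P(-4)=-640, P(3)=-297. Local minima of Q: Q(-3)=81, Q(1)=-47.
So the global minimum of phi is P(-4) + Q(1) + 6 = -640 − 47 + 6 = -681, attained at (-4, 1).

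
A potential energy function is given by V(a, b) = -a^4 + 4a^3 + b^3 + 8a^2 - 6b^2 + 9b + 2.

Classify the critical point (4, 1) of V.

local maximum

The mixed partial ∂²V/∂a∂b is 0, so the Hessian at any point is diag(V_aa, V_bb) = diag(4(-3a^2 + 6a + 4), 6(b - 2)).
At (4, 1): H = diag(-80, -6).
Both eigenvalues are negative, so H is negative definite: a local maximum.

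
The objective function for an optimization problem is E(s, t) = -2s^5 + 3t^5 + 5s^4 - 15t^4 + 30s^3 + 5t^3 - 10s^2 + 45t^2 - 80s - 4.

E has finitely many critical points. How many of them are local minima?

E separates as a function of s plus a function of t, so ∇E=0 decouples.
∂E/∂s = -10(s - 4)(s - 1)(s + 1)(s + 2) = 0 at s ∈ {-2, -1, 1, 4}; ∂E/∂t = 15t(t - 3)(t - 2)(t + 1) = 0 at t ∈ {-1, 0, 2, 3}.
The Hessian is diagonal: diag(E_ss, E_tt). Second derivatives: E_ss(-2)=180, E_ss(-1)=-100, E_ss(1)=180, E_ss(4)=-900; E_tt(-1)=-180, E_tt(0)=90, E_tt(2)=-90, E_tt(3)=180.
Local minima occur where both diagonal entries positive: (-2, 0), (-2, 3), (1, 0), (1, 3). Count: 4.

4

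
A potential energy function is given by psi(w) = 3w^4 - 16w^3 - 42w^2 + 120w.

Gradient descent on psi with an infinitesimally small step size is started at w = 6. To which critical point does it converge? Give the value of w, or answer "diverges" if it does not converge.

5

psi'(w) = 12(w - 5)(w - 1)(w + 2), so psi'(6) = 480.
Gradient descent moves in the -psi' direction, i.e. w is decreasing.
The nearest critical point in that direction is w = 5, where psi'' = 336 > 0 (a local minimum). The iterate converges there.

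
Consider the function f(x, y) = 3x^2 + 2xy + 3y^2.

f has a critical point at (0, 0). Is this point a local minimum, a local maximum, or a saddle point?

local minimum

The Hessian of f is constant: H = [[6, 2], [2, 6]].
det(H) = 6·6 − 2² = 32.
det(H) > 0 and tr(H) = 12 > 0, so H is positive definite and the point is a local minimum.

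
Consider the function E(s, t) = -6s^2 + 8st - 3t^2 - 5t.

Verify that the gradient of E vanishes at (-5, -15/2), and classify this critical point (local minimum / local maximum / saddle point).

∇E = (-12s + 8t, 8s - 6t - 5); substituting (-5, -15/2) gives ∇E = (0, 0), so (-5, -15/2) is indeed a critical point.
The Hessian of E is constant: H = [[-12, 8], [8, -6]].
det(H) = (-12)·(-6) − 8² = 8.
det(H) > 0 and tr(H) = -18 < 0, so H is negative definite and the point is a local maximum.

local maximum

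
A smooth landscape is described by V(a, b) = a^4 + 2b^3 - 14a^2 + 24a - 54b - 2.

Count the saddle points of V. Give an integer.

3

V separates as a function of a plus a function of b, so ∇V=0 decouples.
∂V/∂a = 4(a - 2)(a - 1)(a + 3) = 0 at a ∈ {-3, 1, 2}; ∂V/∂b = 6(b - 3)(b + 3) = 0 at b ∈ {-3, 3}.
The Hessian is diagonal: diag(V_aa, V_bb). Second derivatives: V_aa(-3)=80, V_aa(1)=-16, V_aa(2)=20; V_bb(-3)=-36, V_bb(3)=36.
Saddle points occur where the two diagonal entries have opposite signs: (-3, -3), (1, 3), (2, -3). Count: 3.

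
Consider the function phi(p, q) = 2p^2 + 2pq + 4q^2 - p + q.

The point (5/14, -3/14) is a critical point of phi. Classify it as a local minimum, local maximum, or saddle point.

The Hessian of phi is constant: H = [[4, 2], [2, 8]].
det(H) = 4·8 − 2² = 28.
det(H) > 0 and tr(H) = 12 > 0, so H is positive definite and the point is a local minimum.

local minimum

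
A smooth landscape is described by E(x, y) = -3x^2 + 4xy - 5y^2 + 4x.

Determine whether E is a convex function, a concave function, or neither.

concave

E is quadratic, so its Hessian is the constant matrix H = [[-6, 4], [4, -10]].
det(H) = 44, tr(H) = -16.
det(H) > 0 and tr(H) < 0, so H is negative definite everywhere: concave.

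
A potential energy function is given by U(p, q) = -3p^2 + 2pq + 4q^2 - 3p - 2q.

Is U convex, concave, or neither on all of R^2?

neither

U is quadratic, so its Hessian is the constant matrix H = [[-6, 2], [2, 8]].
det(H) = -52, tr(H) = 2.
det(H) < 0, so H is indefinite: neither convex nor concave.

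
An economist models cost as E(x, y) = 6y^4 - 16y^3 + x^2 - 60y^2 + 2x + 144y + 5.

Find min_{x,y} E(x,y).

-300

E(x,y) separates as P(x) + Q(y) + 5, so its minimum is min P + min Q + 5.
P'(x) = 2x + 2 vanishes at x ∈ {-1}; Q'(y) = 24(y - 3)(y - 1)(y + 2) vanishes at y ∈ {-2, 1, 3}.
Local minima of P (where P''>0): P(-1)=-1. Local minima of Q: Q(-2)=-304, Q(3)=-54.
So the global minimum of E is P(-1) + Q(-2) + 5 = -1 − 304 + 5 = -300, attained at (-1, -2).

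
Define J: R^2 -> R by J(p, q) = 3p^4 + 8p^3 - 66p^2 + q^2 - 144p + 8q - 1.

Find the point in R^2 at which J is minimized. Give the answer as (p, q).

J(p,q) separates as A(p) + B(q) − 1, so its minimum is min A + min B − 1.
A'(p) = 12(p - 3)(p + 1)(p + 4) vanishes at p ∈ {-4, -1, 3}; B'(q) = 2q + 8 vanishes at q ∈ {-4}.
Local minima of A (where A''>0): A(-4)=-224, A(3)=-567. Local minima of B: B(-4)=-16.
So the global minimum of J is A(3) + B(-4) − 1 = -567 − 16 − 1 = -584, attained at (3, -4).

(3, -4)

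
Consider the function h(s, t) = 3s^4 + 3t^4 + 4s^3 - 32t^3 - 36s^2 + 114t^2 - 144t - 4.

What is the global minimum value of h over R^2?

-252

h(s,t) separates as P(s) + Q(t) − 4, so its minimum is min P + min Q − 4.
P'(s) = 12s(s - 2)(s + 3) vanishes at s ∈ {-3, 0, 2}; Q'(t) = 12(t - 4)(t - 3)(t - 1) vanishes at t ∈ {1, 3, 4}.
Local minima of P (where P''>0): P(-3)=-189, P(2)=-64. Local minima of Q: Q(1)=-59, Q(4)=-32.
So the global minimum of h is P(-3) + Q(1) − 4 = -189 − 59 − 4 = -252, attained at (-3, 1).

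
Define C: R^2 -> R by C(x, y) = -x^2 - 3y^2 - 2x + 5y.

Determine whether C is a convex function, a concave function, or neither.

C is quadratic, so its Hessian is the constant matrix H = [[-2, 0], [0, -6]].
det(H) = 12, tr(H) = -8.
det(H) > 0 and tr(H) < 0, so H is negative definite everywhere: concave.

concave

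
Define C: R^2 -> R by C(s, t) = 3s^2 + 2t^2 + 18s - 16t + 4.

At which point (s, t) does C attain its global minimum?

(-3, 4)

C(s,t) separates as P(s) + Q(t) + 4, so its minimum is min P + min Q + 4.
P'(s) = 6s + 18 vanishes at s ∈ {-3}; Q'(t) = 4(t - 4) vanishes at t ∈ {4}.
Local minima of P (where P''>0): P(-3)=-27. Local minima of Q: Q(4)=-32.
So the global minimum of C is P(-3) + Q(4) + 4 = -27 − 32 + 4 = -55, attained at (-3, 4).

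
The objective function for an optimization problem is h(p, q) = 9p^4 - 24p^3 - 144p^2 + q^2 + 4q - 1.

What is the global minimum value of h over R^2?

-1541

h(p,q) separates as A(p) + B(q) − 1, so its minimum is min A + min B − 1.
A'(p) = 36p(p - 4)(p + 2) vanishes at p ∈ {-2, 0, 4}; B'(q) = 2q + 4 vanishes at q ∈ {-2}.
Local minima of A (where A''>0): A(-2)=-240, A(4)=-1536. Local minima of B: B(-2)=-4.
So the global minimum of h is A(4) + B(-2) − 1 = -1536 − 4 − 1 = -1541, attained at (4, -2).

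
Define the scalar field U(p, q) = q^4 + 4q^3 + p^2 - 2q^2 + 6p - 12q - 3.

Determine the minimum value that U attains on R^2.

-21

U(p,q) separates as A(p) + B(q) − 3, so its minimum is min A + min B − 3.
A'(p) = 2p + 6 vanishes at p ∈ {-3}; B'(q) = 4(q - 1)(q + 1)(q + 3) vanishes at q ∈ {-3, -1, 1}.
Local minima of A (where A''>0): A(-3)=-9. Local minima of B: B(-3)=-9, B(1)=-9.
So the global minimum of U is A(-3) + B(-3) − 3 = -9 − 9 − 3 = -21, attained at (-3, -3).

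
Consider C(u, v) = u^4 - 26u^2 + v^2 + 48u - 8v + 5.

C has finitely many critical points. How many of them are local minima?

C separates as a function of u plus a function of v, so ∇C=0 decouples.
∂C/∂u = 4(u - 3)(u - 1)(u + 4) = 0 at u ∈ {-4, 1, 3}; ∂C/∂v = 2(v - 4) = 0 at v ∈ {4}.
The Hessian is diagonal: diag(C_uu, C_vv). Second derivatives: C_uu(-4)=140, C_uu(1)=-40, C_uu(3)=56; C_vv(4)=2.
Local minima occur where both diagonal entries positive: (-4, 4), (3, 4). Count: 2.

2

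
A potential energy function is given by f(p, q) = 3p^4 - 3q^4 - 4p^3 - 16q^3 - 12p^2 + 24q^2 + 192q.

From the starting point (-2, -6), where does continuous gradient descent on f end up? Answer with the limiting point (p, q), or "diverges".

diverges

f is separable, so gradient descent decouples: p follows -∂f/∂p, q follows -∂f/∂q.
∂f/∂p = 12p(p - 2)(p + 1); at p=-2 this is -96, so p increases.
∂f/∂q = -12(q - 2)(q + 2)(q + 4); at q=-6 this is 768, so q decreases.
The q-coordinate has no critical point in that direction and runs off to infinity.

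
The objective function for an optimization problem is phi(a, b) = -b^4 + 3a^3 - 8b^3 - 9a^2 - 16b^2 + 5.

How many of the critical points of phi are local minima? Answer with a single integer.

phi separates as a function of a plus a function of b, so ∇phi=0 decouples.
∂phi/∂a = 9a(a - 2) = 0 at a ∈ {0, 2}; ∂phi/∂b = -4b(b + 2)(b + 4) = 0 at b ∈ {-4, -2, 0}.
The Hessian is diagonal: diag(phi_aa, phi_bb). Second derivatives: phi_aa(0)=-18, phi_aa(2)=18; phi_bb(-4)=-32, phi_bb(-2)=16, phi_bb(0)=-32.
Local minima occur where both diagonal entries positive: (2, -2). Count: 1.

1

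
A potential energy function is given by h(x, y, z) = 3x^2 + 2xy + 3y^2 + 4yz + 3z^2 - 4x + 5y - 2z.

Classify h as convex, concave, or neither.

convex

h is quadratic, so its Hessian is the constant matrix H = [[6, 2, 0], [2, 6, 4], [0, 4, 6]].
Leading principal minors: 6, 32, 96.
All positive ⇒ H ≻ 0 ⇒ convex.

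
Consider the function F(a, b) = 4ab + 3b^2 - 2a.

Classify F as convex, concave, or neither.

F is quadratic, so its Hessian is the constant matrix H = [[0, 4], [4, 6]].
det(H) = -16, tr(H) = 6.
det(H) < 0, so H is indefinite: neither convex nor concave.

neither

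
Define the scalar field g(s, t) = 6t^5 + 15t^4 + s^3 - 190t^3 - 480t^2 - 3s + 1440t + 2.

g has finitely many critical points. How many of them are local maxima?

g separates as a function of s plus a function of t, so ∇g=0 decouples.
∂g/∂s = 3(s - 1)(s + 1) = 0 at s ∈ {-1, 1}; ∂g/∂t = 30(t - 4)(t - 1)(t + 3)(t + 4) = 0 at t ∈ {-4, -3, 1, 4}.
The Hessian is diagonal: diag(g_ss, g_tt). Second derivatives: g_ss(-1)=-6, g_ss(1)=6; g_tt(-4)=-1200, g_tt(-3)=840, g_tt(1)=-1800, g_tt(4)=5040.
Local maxima occur where both diagonal entries negative: (-1, -4), (-1, 1). Count: 2.

2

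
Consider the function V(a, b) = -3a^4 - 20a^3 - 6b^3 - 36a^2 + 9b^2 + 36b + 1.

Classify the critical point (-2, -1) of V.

local minimum

The mixed partial ∂²V/∂a∂b is 0, so the Hessian at any point is diag(V_aa, V_bb) = diag(-12(3a^2 + 10a + 6), 18(-2b + 1)).
At (-2, -1): H = diag(24, 54).
Both eigenvalues are positive, so H is positive definite: a local minimum.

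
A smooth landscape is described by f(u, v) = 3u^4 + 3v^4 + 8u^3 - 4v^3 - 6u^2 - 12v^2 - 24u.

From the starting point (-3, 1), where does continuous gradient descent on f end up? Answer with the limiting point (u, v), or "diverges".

f is separable, so gradient descent decouples: u follows -∂f/∂u, v follows -∂f/∂v.
∂f/∂u = 12(u - 1)(u + 1)(u + 2); at u=-3 this is -96, so u increases.
∂f/∂v = 12v(v - 2)(v + 1); at v=1 this is -24, so v increases.
u converges to its nearest critical value -2 (a local min of the u-part); v converges to 2. The iterate converges to (-2, 2).

(-2, 2)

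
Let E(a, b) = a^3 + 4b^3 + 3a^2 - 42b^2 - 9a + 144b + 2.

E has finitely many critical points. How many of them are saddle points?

2

E separates as a function of a plus a function of b, so ∇E=0 decouples.
∂E/∂a = 3(a - 1)(a + 3) = 0 at a ∈ {-3, 1}; ∂E/∂b = 12(b - 4)(b - 3) = 0 at b ∈ {3, 4}.
The Hessian is diagonal: diag(E_aa, E_bb). Second derivatives: E_aa(-3)=-12, E_aa(1)=12; E_bb(3)=-12, E_bb(4)=12.
Saddle points occur where the two diagonal entries have opposite signs: (-3, 4), (1, 3). Count: 2.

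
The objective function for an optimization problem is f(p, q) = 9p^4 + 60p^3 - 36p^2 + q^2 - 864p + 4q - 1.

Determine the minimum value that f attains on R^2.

f(p,q) separates as A(p) + B(q) − 1, so its minimum is min A + min B − 1.
A'(p) = 36(p - 2)(p + 3)(p + 4) vanishes at p ∈ {-4, -3, 2}; B'(q) = 2q + 4 vanishes at q ∈ {-2}.
Local minima of A (where A''>0): A(-4)=1344, A(2)=-1248. Local minima of B: B(-2)=-4.
So the global minimum of f is A(2) + B(-2) − 1 = -1248 − 4 − 1 = -1253, attained at (2, -2).

-1253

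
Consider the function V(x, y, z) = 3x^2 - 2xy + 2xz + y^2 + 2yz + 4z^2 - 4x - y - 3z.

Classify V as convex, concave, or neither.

convex

V is quadratic, so its Hessian is the constant matrix H = [[6, -2, 2], [-2, 2, 2], [2, 2, 8]].
Leading principal minors: 6, 8, 16.
All positive ⇒ H ≻ 0 ⇒ convex.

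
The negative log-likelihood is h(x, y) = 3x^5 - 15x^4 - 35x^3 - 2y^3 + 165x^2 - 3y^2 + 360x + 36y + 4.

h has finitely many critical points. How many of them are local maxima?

2

h separates as a function of x plus a function of y, so ∇h=0 decouples.
∂h/∂x = 15(x - 4)(x - 3)(x + 1)(x + 2) = 0 at x ∈ {-2, -1, 3, 4}; ∂h/∂y = -6(y - 2)(y + 3) = 0 at y ∈ {-3, 2}.
The Hessian is diagonal: diag(h_xx, h_yy). Second derivatives: h_xx(-2)=-450, h_xx(-1)=300, h_xx(3)=-300, h_xx(4)=450; h_yy(-3)=30, h_yy(2)=-30.
Local maxima occur where both diagonal entries negative: (-2, 2), (3, 2). Count: 2.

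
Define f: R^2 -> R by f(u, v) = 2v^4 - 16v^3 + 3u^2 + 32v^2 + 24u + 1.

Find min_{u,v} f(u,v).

-47

f(u,v) separates as P(u) + Q(v) + 1, so its minimum is min P + min Q + 1.
P'(u) = 6u + 24 vanishes at u ∈ {-4}; Q'(v) = 8v(v - 4)(v - 2) vanishes at v ∈ {0, 2, 4}.
Local minima of P (where P''>0): P(-4)=-48. Local minima of Q: Q(0)=0, Q(4)=0.
So the global minimum of f is P(-4) + Q(0) + 1 = -48 + 0 + 1 = -47, attained at (-4, 0).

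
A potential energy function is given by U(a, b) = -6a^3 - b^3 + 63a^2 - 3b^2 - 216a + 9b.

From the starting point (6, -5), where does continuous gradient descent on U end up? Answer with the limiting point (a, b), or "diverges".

diverges

U is separable, so gradient descent decouples: a follows -∂U/∂a, b follows -∂U/∂b.
∂U/∂a = -18(a - 4)(a - 3); at a=6 this is -108, so a increases.
∂U/∂b = -3(b - 1)(b + 3); at b=-5 this is -36, so b increases.
The a-coordinate has no critical point in that direction and runs off to infinity.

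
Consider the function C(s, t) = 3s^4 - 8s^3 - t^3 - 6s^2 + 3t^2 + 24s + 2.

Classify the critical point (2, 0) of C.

The mixed partial ∂²C/∂s∂t is 0, so the Hessian at any point is diag(C_ss, C_tt) = diag(12(3s^2 - 4s - 1), 6(-t + 1)).
At (2, 0): H = diag(36, 6).
Both eigenvalues are positive, so H is positive definite: a local minimum.

local minimum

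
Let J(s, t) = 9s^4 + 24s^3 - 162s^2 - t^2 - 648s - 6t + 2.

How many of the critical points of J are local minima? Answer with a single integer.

0

J separates as a function of s plus a function of t, so ∇J=0 decouples.
∂J/∂s = 36(s - 3)(s + 2)(s + 3) = 0 at s ∈ {-3, -2, 3}; ∂J/∂t = -2(t + 3) = 0 at t ∈ {-3}.
The Hessian is diagonal: diag(J_ss, J_tt). Second derivatives: J_ss(-3)=216, J_ss(-2)=-180, J_ss(3)=1080; J_tt(-3)=-2.
Local minima occur where both diagonal entries positive: none. Count: 0.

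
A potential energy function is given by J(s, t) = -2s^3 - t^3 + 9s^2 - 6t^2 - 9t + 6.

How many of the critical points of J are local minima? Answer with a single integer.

J separates as a function of s plus a function of t, so ∇J=0 decouples.
∂J/∂s = -6s(s - 3) = 0 at s ∈ {0, 3}; ∂J/∂t = -3(t + 1)(t + 3) = 0 at t ∈ {-3, -1}.
The Hessian is diagonal: diag(J_ss, J_tt). Second derivatives: J_ss(0)=18, J_ss(3)=-18; J_tt(-3)=6, J_tt(-1)=-6.
Local minima occur where both diagonal entries positive: (0, -3). Count: 1.

1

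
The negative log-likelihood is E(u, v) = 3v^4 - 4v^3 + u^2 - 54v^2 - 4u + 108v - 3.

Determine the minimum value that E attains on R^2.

-466

E(u,v) separates as P(u) + Q(v) − 3, so its minimum is min P + min Q − 3.
P'(u) = 2u - 4 vanishes at u ∈ {2}; Q'(v) = 12(v - 3)(v - 1)(v + 3) vanishes at v ∈ {-3, 1, 3}.
Local minima of P (where P''>0): P(2)=-4. Local minima of Q: Q(-3)=-459, Q(3)=-27.
So the global minimum of E is P(2) + Q(-3) − 3 = -4 − 459 − 3 = -466, attained at (2, -3).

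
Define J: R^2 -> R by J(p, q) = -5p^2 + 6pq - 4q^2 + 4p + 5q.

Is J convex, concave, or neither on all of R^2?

concave

J is quadratic, so its Hessian is the constant matrix H = [[-10, 6], [6, -8]].
det(H) = 44, tr(H) = -18.
det(H) > 0 and tr(H) < 0, so H is negative definite everywhere: concave.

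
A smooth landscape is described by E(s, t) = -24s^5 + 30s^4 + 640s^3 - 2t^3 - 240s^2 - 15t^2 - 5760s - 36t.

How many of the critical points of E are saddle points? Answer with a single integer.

4

E separates as a function of s plus a function of t, so ∇E=0 decouples.
∂E/∂s = -120(s - 4)(s - 2)(s + 2)(s + 3) = 0 at s ∈ {-3, -2, 2, 4}; ∂E/∂t = -6(t + 2)(t + 3) = 0 at t ∈ {-3, -2}.
The Hessian is diagonal: diag(E_ss, E_tt). Second derivatives: E_ss(-3)=4200, E_ss(-2)=-2880, E_ss(2)=4800, E_ss(4)=-10080; E_tt(-3)=6, E_tt(-2)=-6.
Saddle points occur where the two diagonal entries have opposite signs: (-3, -2), (-2, -3), (2, -2), (4, -3). Count: 4.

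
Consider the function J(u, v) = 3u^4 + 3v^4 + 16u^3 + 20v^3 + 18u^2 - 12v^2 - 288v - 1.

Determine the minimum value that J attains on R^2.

-444

J(u,v) separates as P(u) + Q(v) − 1, so its minimum is min P + min Q − 1.
P'(u) = 12u(u + 1)(u + 3) vanishes at u ∈ {-3, -1, 0}; Q'(v) = 12(v - 2)(v + 3)(v + 4) vanishes at v ∈ {-4, -3, 2}.
Local minima of P (where P''>0): P(-3)=-27, P(0)=0. Local minima of Q: Q(-4)=448, Q(2)=-416.
So the global minimum of J is P(-3) + Q(2) − 1 = -27 − 416 − 1 = -444, attained at (-3, 2).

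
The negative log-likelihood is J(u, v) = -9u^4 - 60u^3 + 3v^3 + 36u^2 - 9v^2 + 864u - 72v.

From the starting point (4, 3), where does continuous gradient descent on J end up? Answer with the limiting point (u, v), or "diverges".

J is separable, so gradient descent decouples: u follows -∂J/∂u, v follows -∂J/∂v.
∂J/∂u = -36(u - 2)(u + 3)(u + 4); at u=4 this is -4032, so u increases.
∂J/∂v = 9(v - 4)(v + 2); at v=3 this is -45, so v increases.
The u-coordinate has no critical point in that direction and runs off to infinity.

diverges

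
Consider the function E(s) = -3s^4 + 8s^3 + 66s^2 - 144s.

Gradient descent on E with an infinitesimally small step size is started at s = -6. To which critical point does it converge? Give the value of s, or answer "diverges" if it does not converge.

diverges

E'(s) = -12(s - 4)(s - 1)(s + 3), so E'(-6) = 2520.
Gradient descent moves in the -E' direction, i.e. s is decreasing.
There is no critical point below s=-6, and E' keeps the same sign, so the iterate runs off to −∞.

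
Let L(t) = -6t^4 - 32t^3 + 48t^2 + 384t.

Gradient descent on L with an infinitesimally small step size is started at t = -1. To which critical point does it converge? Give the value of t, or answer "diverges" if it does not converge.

-2

L'(t) = -24(t - 2)(t + 2)(t + 4), so L'(-1) = 216.
Gradient descent moves in the -L' direction, i.e. t is decreasing.
The nearest critical point in that direction is t = -2, where L'' = 192 > 0 (a local minimum). The iterate converges there.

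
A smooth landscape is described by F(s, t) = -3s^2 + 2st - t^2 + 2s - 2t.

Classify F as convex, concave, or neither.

F is quadratic, so its Hessian is the constant matrix H = [[-6, 2], [2, -2]].
det(H) = 8, tr(H) = -8.
det(H) > 0 and tr(H) < 0, so H is negative definite everywhere: concave.

concave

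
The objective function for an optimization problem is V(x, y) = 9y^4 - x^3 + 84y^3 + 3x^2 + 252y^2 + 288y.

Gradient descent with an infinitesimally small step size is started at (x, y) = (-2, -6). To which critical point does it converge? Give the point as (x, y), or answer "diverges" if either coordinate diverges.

V is separable, so gradient descent decouples: x follows -∂V/∂x, y follows -∂V/∂y.
∂V/∂x = -3x(x - 2); at x=-2 this is -24, so x increases.
∂V/∂y = 36(y + 1)(y + 2)(y + 4); at y=-6 this is -1440, so y increases.
x converges to its nearest critical value 0 (a local min of the x-part); y converges to -4. The iterate converges to (0, -4).

(0, -4)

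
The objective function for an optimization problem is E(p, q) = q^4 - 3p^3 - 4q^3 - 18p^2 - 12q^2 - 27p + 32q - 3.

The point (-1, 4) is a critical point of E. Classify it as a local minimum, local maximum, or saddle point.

The mixed partial ∂²E/∂p∂q is 0, so the Hessian at any point is diag(E_pp, E_qq) = diag(-18(p + 2), 12(q^2 - 2q - 2)).
At (-1, 4): H = diag(-18, 72).
The eigenvalues have opposite signs, so H is indefinite: a saddle point.

saddle point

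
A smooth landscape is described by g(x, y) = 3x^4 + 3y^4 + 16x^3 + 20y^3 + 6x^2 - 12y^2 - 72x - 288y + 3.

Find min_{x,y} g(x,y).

g(x,y) separates as P(x) + Q(y) + 3, so its minimum is min P + min Q + 3.
P'(x) = 12(x - 1)(x + 2)(x + 3) vanishes at x ∈ {-3, -2, 1}; Q'(y) = 12(y - 2)(y + 3)(y + 4) vanishes at y ∈ {-4, -3, 2}.
Local minima of P (where P''>0): P(-3)=81, P(1)=-47. Local minima of Q: Q(-4)=448, Q(2)=-416.
So the global minimum of g is P(1) + Q(2) + 3 = -47 − 416 + 3 = -460, attained at (1, 2).

-460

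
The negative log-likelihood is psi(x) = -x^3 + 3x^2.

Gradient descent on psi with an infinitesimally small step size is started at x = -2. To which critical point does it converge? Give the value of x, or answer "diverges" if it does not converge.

psi'(x) = -3x(x - 2), so psi'(-2) = -24.
Gradient descent moves in the -psi' direction, i.e. x is increasing.
The nearest critical point in that direction is x = 0, where psi'' = 6 > 0 (a local minimum). The iterate converges there.

0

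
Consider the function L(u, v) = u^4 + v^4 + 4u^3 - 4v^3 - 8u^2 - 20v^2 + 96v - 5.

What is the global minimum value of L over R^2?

L(u,v) separates as P(u) + Q(v) − 5, so its minimum is min P + min Q − 5.
P'(u) = 4u(u - 1)(u + 4) vanishes at u ∈ {-4, 0, 1}; Q'(v) = 4(v - 4)(v - 2)(v + 3) vanishes at v ∈ {-3, 2, 4}.
Local minima of P (where P''>0): P(-4)=-128, P(1)=-3. Local minima of Q: Q(-3)=-279, Q(4)=64.
So the global minimum of L is P(-4) + Q(-3) − 5 = -128 − 279 − 5 = -412, attained at (-4, -3).

-412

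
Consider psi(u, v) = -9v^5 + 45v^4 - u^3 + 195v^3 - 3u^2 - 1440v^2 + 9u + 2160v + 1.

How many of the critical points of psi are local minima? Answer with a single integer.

psi separates as a function of u plus a function of v, so ∇psi=0 decouples.
∂psi/∂u = -3(u - 1)(u + 3) = 0 at u ∈ {-3, 1}; ∂psi/∂v = -45(v - 4)(v - 3)(v - 1)(v + 4) = 0 at v ∈ {-4, 1, 3, 4}.
The Hessian is diagonal: diag(psi_uu, psi_vv). Second derivatives: psi_uu(-3)=12, psi_uu(1)=-12; psi_vv(-4)=12600, psi_vv(1)=-1350, psi_vv(3)=630, psi_vv(4)=-1080.
Local minima occur where both diagonal entries positive: (-3, -4), (-3, 3). Count: 2.

2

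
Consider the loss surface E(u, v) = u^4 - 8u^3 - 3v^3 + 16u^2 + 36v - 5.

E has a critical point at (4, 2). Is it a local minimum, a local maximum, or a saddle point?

The mixed partial ∂²E/∂u∂v is 0, so the Hessian at any point is diag(E_uu, E_vv) = diag(4(3u^2 - 12u + 8), -18v).
At (4, 2): H = diag(32, -36).
The eigenvalues have opposite signs, so H is indefinite: a saddle point.

saddle point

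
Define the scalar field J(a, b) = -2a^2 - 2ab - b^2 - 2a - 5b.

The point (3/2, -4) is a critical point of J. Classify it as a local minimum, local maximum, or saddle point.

The Hessian of J is constant: H = [[-4, -2], [-2, -2]].
det(H) = (-4)·(-2) − (-2)² = 4.
det(H) > 0 and tr(H) = -6 < 0, so H is negative definite and the point is a local maximum.

local maximum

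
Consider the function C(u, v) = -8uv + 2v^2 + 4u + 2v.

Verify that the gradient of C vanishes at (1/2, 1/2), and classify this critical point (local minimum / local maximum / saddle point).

saddle point

∇C = (-8v + 4, -8u + 4v + 2); substituting (1/2, 1/2) gives ∇C = (0, 0), so (1/2, 1/2) is indeed a critical point.
The Hessian of C is constant: H = [[0, -8], [-8, 4]].
det(H) = 0·4 − (-8)² = -64.
Since det(H) < 0, H is indefinite and the critical point is a saddle point.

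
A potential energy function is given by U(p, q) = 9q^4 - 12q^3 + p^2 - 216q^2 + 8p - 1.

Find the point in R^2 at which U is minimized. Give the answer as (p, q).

(-4, 4)

U(p,q) separates as A(p) + B(q) − 1, so its minimum is min A + min B − 1.
A'(p) = 2p + 8 vanishes at p ∈ {-4}; B'(q) = 36q(q - 4)(q + 3) vanishes at q ∈ {-3, 0, 4}.
Local minima of A (where A''>0): A(-4)=-16. Local minima of B: B(-3)=-891, B(4)=-1920.
So the global minimum of U is A(-4) + B(4) − 1 = -16 − 1920 − 1 = -1937, attained at (-4, 4).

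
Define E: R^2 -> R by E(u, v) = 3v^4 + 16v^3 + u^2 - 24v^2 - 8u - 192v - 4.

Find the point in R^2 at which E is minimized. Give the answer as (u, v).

E(u,v) separates as P(u) + Q(v) − 4, so its minimum is min P + min Q − 4.
P'(u) = 2u - 8 vanishes at u ∈ {4}; Q'(v) = 12(v - 2)(v + 2)(v + 4) vanishes at v ∈ {-4, -2, 2}.
Local minima of P (where P''>0): P(4)=-16. Local minima of Q: Q(-4)=128, Q(2)=-304.
So the global minimum of E is P(4) + Q(2) − 4 = -16 − 304 − 4 = -324, attained at (4, 2).

(4, 2)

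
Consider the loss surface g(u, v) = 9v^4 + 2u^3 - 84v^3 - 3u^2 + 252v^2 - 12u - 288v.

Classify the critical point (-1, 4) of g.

saddle point

The mixed partial ∂²g/∂u∂v is 0, so the Hessian at any point is diag(g_uu, g_vv) = diag(6(2u - 1), 36(3v^2 - 14v + 14)).
At (-1, 4): H = diag(-18, 216).
The eigenvalues have opposite signs, so H is indefinite: a saddle point.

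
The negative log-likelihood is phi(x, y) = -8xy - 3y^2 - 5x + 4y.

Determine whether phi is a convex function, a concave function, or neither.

neither

phi is quadratic, so its Hessian is the constant matrix H = [[0, -8], [-8, -6]].
det(H) = -64, tr(H) = -6.
det(H) < 0, so H is indefinite: neither convex nor concave.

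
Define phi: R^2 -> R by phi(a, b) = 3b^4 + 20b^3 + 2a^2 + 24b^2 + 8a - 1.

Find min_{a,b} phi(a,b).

-137

phi(a,b) separates as P(a) + Q(b) − 1, so its minimum is min P + min Q − 1.
P'(a) = 4a + 8 vanishes at a ∈ {-2}; Q'(b) = 12b(b + 1)(b + 4) vanishes at b ∈ {-4, -1, 0}.
Local minima of P (where P''>0): P(-2)=-8. Local minima of Q: Q(-4)=-128, Q(0)=0.
So the global minimum of phi is P(-2) + Q(-4) − 1 = -8 − 128 − 1 = -137, attained at (-2, -4).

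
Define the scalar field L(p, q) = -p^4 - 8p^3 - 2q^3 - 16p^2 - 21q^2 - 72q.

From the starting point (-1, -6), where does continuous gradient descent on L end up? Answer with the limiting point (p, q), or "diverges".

(-2, -4)

L is separable, so gradient descent decouples: p follows -∂L/∂p, q follows -∂L/∂q.
∂L/∂p = -4p(p + 2)(p + 4); at p=-1 this is 12, so p decreases.
∂L/∂q = -6(q + 3)(q + 4); at q=-6 this is -36, so q increases.
p converges to its nearest critical value -2 (a local min of the p-part); q converges to -4. The iterate converges to (-2, -4).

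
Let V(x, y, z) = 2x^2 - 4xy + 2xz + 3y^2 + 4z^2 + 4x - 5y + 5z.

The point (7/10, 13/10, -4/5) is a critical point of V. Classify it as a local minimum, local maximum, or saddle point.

local minimum

The Hessian is constant: H = [[4, -4, 2], [-4, 6, 0], [2, 0, 8]].
Leading principal minors: Δ₁ = 4, Δ₂ = 8, Δ₃ = 40.
All leading minors are positive, so H is positive definite: a local minimum.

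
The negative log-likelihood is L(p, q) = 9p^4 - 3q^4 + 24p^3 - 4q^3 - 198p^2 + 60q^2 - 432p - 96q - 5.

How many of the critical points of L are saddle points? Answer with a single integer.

L separates as a function of p plus a function of q, so ∇L=0 decouples.
∂L/∂p = 36(p - 3)(p + 1)(p + 4) = 0 at p ∈ {-4, -1, 3}; ∂L/∂q = -12(q - 2)(q - 1)(q + 4) = 0 at q ∈ {-4, 1, 2}.
The Hessian is diagonal: diag(L_pp, L_qq). Second derivatives: L_pp(-4)=756, L_pp(-1)=-432, L_pp(3)=1008; L_qq(-4)=-360, L_qq(1)=60, L_qq(2)=-72.
Saddle points occur where the two diagonal entries have opposite signs: (-4, -4), (-4, 2), (-1, 1), (3, -4), (3, 2). Count: 5.

5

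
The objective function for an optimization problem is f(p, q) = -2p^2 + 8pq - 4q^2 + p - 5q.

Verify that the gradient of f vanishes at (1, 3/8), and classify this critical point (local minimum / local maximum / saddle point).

saddle point

∇f = (-4p + 8q + 1, 8p - 8q - 5); substituting (1, 3/8) gives ∇f = (0, 0), so (1, 3/8) is indeed a critical point.
The Hessian of f is constant: H = [[-4, 8], [8, -8]].
det(H) = (-4)·(-8) − 8² = -32.
Since det(H) < 0, H is indefinite and the critical point is a saddle point.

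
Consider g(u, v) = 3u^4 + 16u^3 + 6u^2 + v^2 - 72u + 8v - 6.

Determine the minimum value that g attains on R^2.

g(u,v) separates as P(u) + Q(v) − 6, so its minimum is min P + min Q − 6.
P'(u) = 12(u - 1)(u + 2)(u + 3) vanishes at u ∈ {-3, -2, 1}; Q'(v) = 2v + 8 vanishes at v ∈ {-4}.
Local minima of P (where P''>0): P(-3)=81, P(1)=-47. Local minima of Q: Q(-4)=-16.
So the global minimum of g is P(1) + Q(-4) − 6 = -47 − 16 − 6 = -69, attained at (1, -4).

-69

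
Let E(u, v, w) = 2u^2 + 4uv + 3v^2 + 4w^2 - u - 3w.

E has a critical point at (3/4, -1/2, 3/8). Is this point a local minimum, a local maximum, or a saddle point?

local minimum

The Hessian is constant: H = [[4, 4, 0], [4, 6, 0], [0, 0, 8]].
Leading principal minors: Δ₁ = 4, Δ₂ = 8, Δ₃ = 64.
All leading minors are positive, so H is positive definite: a local minimum.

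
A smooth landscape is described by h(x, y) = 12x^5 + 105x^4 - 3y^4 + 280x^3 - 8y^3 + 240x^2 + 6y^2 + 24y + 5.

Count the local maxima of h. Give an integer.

h separates as a function of x plus a function of y, so ∇h=0 decouples.
∂h/∂x = 60x(x + 1)(x + 2)(x + 4) = 0 at x ∈ {-4, -2, -1, 0}; ∂h/∂y = -12(y - 1)(y + 1)(y + 2) = 0 at y ∈ {-2, -1, 1}.
The Hessian is diagonal: diag(h_xx, h_yy). Second derivatives: h_xx(-4)=-1440, h_xx(-2)=240, h_xx(-1)=-180, h_xx(0)=480; h_yy(-2)=-36, h_yy(-1)=24, h_yy(1)=-72.
Local maxima occur where both diagonal entries negative: (-4, -2), (-4, 1), (-1, -2), (-1, 1). Count: 4.

4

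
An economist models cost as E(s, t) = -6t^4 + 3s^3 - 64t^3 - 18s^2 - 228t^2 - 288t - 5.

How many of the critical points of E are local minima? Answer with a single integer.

1

E separates as a function of s plus a function of t, so ∇E=0 decouples.
∂E/∂s = 9s(s - 4) = 0 at s ∈ {0, 4}; ∂E/∂t = -24(t + 1)(t + 3)(t + 4) = 0 at t ∈ {-4, -3, -1}.
The Hessian is diagonal: diag(E_ss, E_tt). Second derivatives: E_ss(0)=-36, E_ss(4)=36; E_tt(-4)=-72, E_tt(-3)=48, E_tt(-1)=-144.
Local minima occur where both diagonal entries positive: (4, -3). Count: 1.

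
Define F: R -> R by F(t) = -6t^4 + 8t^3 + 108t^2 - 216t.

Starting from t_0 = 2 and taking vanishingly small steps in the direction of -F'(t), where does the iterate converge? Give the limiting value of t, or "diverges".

1

F'(t) = -24(t - 3)(t - 1)(t + 3), so F'(2) = 120.
Gradient descent moves in the -F' direction, i.e. t is decreasing.
The nearest critical point in that direction is t = 1, where F'' = 192 > 0 (a local minimum). The iterate converges there.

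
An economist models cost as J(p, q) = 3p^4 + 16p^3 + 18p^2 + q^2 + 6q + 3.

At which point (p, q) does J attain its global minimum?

J(p,q) separates as A(p) + B(q) + 3, so its minimum is min A + min B + 3.
A'(p) = 12p(p + 1)(p + 3) vanishes at p ∈ {-3, -1, 0}; B'(q) = 2q + 6 vanishes at q ∈ {-3}.
Local minima of A (where A''>0): A(-3)=-27, A(0)=0. Local minima of B: B(-3)=-9.
So the global minimum of J is A(-3) + B(-3) + 3 = -27 − 9 + 3 = -33, attained at (-3, -3).

(-3, -3)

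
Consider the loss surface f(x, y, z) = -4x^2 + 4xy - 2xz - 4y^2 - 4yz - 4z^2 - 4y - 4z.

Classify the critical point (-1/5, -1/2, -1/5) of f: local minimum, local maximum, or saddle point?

local maximum

The Hessian is constant: H = [[-8, 4, -2], [4, -8, -4], [-2, -4, -8]].
Leading principal minors: Δ₁ = -8, Δ₂ = 48, Δ₃ = -160.
The minors alternate sign starting negative (−, +, −), so H is negative definite: a local maximum.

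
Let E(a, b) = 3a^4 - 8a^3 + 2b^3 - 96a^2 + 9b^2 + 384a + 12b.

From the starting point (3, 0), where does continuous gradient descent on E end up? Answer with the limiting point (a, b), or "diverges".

(4, -1)

E is separable, so gradient descent decouples: a follows -∂E/∂a, b follows -∂E/∂b.
∂E/∂a = 12(a - 4)(a - 2)(a + 4); at a=3 this is -84, so a increases.
∂E/∂b = 6(b + 1)(b + 2); at b=0 this is 12, so b decreases.
a converges to its nearest critical value 4 (a local min of the a-part); b converges to -1. The iterate converges to (4, -1).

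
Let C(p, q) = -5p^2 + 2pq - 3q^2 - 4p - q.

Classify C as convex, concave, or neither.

concave

C is quadratic, so its Hessian is the constant matrix H = [[-10, 2], [2, -6]].
det(H) = 56, tr(H) = -16.
det(H) > 0 and tr(H) < 0, so H is negative definite everywhere: concave.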